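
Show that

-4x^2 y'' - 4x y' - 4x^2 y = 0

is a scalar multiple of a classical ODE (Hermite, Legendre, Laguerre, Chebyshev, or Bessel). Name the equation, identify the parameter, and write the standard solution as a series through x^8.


All three coefficients share the factor -4; dividing through by -4 gives  x^2 y'' + x y' + x^2 y = 0.
This matches the Bessel equation x^2 y'' + x y' + (x^2 - nu^2) y = 0 with nu^2 = 0, so nu = 0; the solution bounded at x = 0 is J_0(x).
Frobenius at x = 0: indicial roots ±nu; for r = nu the recurrence k(k + 2nu) c_k = -c_{k-2} gives the standard series J_nu(x) = sum_{k>=0} (-1)^k / (k! (k+nu)!) (x/2)^(2k+nu). Evaluate the first 5 terms:
  k = 0: (-1)^0 / (0! * 0! * 2^0) x^0 = 1/(1*1*1) x^0 = (1) x^0
  k = 1: (-1)^1 / (1! * 1! * 2^2) x^2 = -1/(1*1*4) x^2 = (-1/4) x^2
  k = 2: (-1)^2 / (2! * 2! * 2^4) x^4 = 1/(2*2*16) x^4 = (1/64) x^4
  k = 3: (-1)^3 / (3! * 3! * 2^6) x^6 = -1/(6*6*64) x^6 = (-1/2304) x^6
  k = 4: (-1)^4 / (4! * 4! * 2^8) x^8 = 1/(24*24*256) x^8 = (1/147456) x^8
Hence J_0(x) = x^8/147456 - x^6/2304 + x^4/64 - x^2/4 + 1 + ....

J_0(x); series = x^8/147456 - x^6/2304 + x^4/64 - x^2/4 + 1


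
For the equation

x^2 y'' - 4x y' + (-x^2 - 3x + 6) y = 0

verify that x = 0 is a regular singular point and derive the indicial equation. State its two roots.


Divide by x^2 to reach normal form y'' + P_1(x) y' + P_2(x) y = 0 with P_1(x) = -4/x and P_2(x) = -1 - 3/x + 6/x^2.
x = 0 is a singular point because the y'-coefficient -4/x has a pole at x = 0 and the y-coefficient -1 - 3/x + 6/x^2 has a pole at x = 0.
It is a regular singular point because x P_1(x) = p(x) = -4 and x^2 P_2(x) = q(x) = -x^2 - 3x + 6 are polynomials, hence analytic at x = 0.
p(0) = -4,  q(0) = 6.
Indicial equation: r(r-1) + p(0) r + q(0) = 0, i.e. r^2 + (p(0) - 1) r + q(0) = 0, i.e. r^2 - 5 r + 6 = 0.
Discriminant: (-5)^2 - 4(6) = 1, so r = (5 ± 1)/2.
Solving: r_1 = 3, r_2 = 2.

indicial: r^2 - 5 r + 6 = 0; roots r_1 = 3, r_2 = 2


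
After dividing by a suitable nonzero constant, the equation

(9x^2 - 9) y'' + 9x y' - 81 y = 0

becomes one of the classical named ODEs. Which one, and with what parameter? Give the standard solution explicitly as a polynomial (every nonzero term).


All three coefficients share the factor -9; dividing through by -9 gives  (1 - x^2) y'' - x y' + 9 y = 0.
This matches the Chebyshev equation (1 - x^2) y'' - x y' + n^2 y = 0 (note the -x y' term, not -2x y') with n^2 = 9, so n = 3; the polynomial solution is T_3(x).
With y = sum_k a_k x^k, matching x^k gives (k+2)(k+1) a_{k+2} = (k^2 - n^2) a_k = (k - 3)(k + 3) a_k. The right side vanishes at k = 3, so the series with the parity of 3 terminates at degree 3.
Standard normalization: leading coefficient of T_n is 2^(n-1), so a_3 = 2^2 = 4. Work downward with a_k = (k+1)(k+2) a_{k+2} / ((k - 3)(k + 3)):
  a_1 = (2)(3)(4) / ((1 - 3)(1 + 3)) = 24/(-8) = -3
Hence T_3(x) = 4 x^3 - 3 x.

T_3(x); series = 4 x^3 - 3 x


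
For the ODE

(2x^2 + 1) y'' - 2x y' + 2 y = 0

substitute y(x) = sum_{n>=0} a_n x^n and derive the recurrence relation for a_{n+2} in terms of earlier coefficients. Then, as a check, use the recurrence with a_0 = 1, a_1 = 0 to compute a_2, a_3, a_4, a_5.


Substitute y = sum_n a_n x^n.
(1 + 2 x^2) y'' contributes (n+2)(n+1) a_{n+2} + 2 n(n-1) a_n at x^n.
-2 x y'(x) contributes -2 n a_n at x^n.
2 y(x) contributes 2 a_n at x^n.
Matching x^n: (n+2)(n+1) a_{n+2} + (2 n(n-1) - 2 n + 2) a_n = 0.
Thus a_{n+2} = (-2 n(n-1) + 2 n - 2) / ((n+1)(n+2)) * a_n.

Check with a_0 = 1, a_1 = 0 (apply the recurrence for n = 0, 1, 2, 3): a_0 = 1, a_1 = 0, a_2 = -1, a_3 = 0, a_4 = 1/6, a_5 = 0.

a_(n+2) = (-2 n(n-1) + 2 n - 2) / ((n+1)(n+2)) * a_n; check: a_0 = 1, a_1 = 0, a_2 = -1, a_3 = 0, a_4 = 1/6, a_5 = 0


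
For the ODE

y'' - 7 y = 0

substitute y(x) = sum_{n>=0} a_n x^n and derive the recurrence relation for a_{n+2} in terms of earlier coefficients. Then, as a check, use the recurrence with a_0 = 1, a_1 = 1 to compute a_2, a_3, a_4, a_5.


Substitute y = sum_n a_n x^n into y'' + (const) y = 0.
y''(x) = sum_{n>=0} (n+2)(n+1) a_{n+2} x^n.
The ODE becomes sum_n [(n+2)(n+1) a_{n+2} - 7 a_n] x^n = 0.
Setting each coefficient to zero gives the recurrence:
  (n+2)(n+1) a_{n+2} - 7 a_n = 0,
  a_{n+2} = 7 / ((n+1)(n+2)) a_n.

Check with a_0 = 1, a_1 = 1 (apply the recurrence for n = 0, 1, 2, 3): a_0 = 1, a_1 = 1, a_2 = 7/2, a_3 = 7/6, a_4 = 49/24, a_5 = 49/120.

a_{n+2} = 7/((n+1)(n+2)) * a_n; check: a_0 = 1, a_1 = 1, a_2 = 7/2, a_3 = 7/6, a_4 = 49/24, a_5 = 49/120


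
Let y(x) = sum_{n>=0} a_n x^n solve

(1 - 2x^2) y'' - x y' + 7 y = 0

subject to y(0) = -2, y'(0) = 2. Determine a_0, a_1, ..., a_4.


Ansatz: y(x) = sum_{n>=0} a_n x^n, so y'(x) = sum_{n>=1} n a_n x^(n-1) and y''(x) = sum_{n>=2} n(n-1) a_n x^(n-2).
Substitute into P(x) y'' + Q(x) y' + R(x) y = 0 with P(x) = 1 - 2x^2, Q(x) = -x, R(x) = 7, and match powers of x.
Initial conditions: a_0 = -2, a_1 = 2.
Setting the coefficient of each power of x to zero and solving order by order (substituting the coefficients already found):
  x^0: 2 a_2 + 7 a_0 = 0  ->  2 a_2 = -7 a_0 = 14  ->  a_2 = 7
  x^1: 6 a_3 + 6 a_1 = 0  ->  6 a_3 = -6 a_1 = -12  ->  a_3 = -2
  x^2: 12 a_4 + a_2 = 0  ->  12 a_4 = -a_2 = -7  ->  a_4 = -7/12
Truncated series: y(x) = -2 + 2 x + 7 x^2 - 2 x^3 - (7/12) x^4 + O(x^5).

a_0 = -2; a_1 = 2; a_2 = 7; a_3 = -2; a_4 = -7/12


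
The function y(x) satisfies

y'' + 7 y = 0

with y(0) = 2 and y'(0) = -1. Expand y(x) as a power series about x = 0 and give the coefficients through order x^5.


Ansatz: y(x) = sum_{n>=0} a_n x^n, so y'(x) = sum_{n>=1} n a_n x^(n-1) and y''(x) = sum_{n>=2} n(n-1) a_n x^(n-2).
Substitute into P(x) y'' + Q(x) y' + R(x) y = 0 with P(x) = 1, Q(x) = 0, R(x) = 7, and match powers of x.
Initial conditions: a_0 = 2, a_1 = -1.
Setting the coefficient of each power of x to zero and solving order by order (substituting the coefficients already found):
  x^0: 2 a_2 + 7 a_0 = 0  ->  2 a_2 = -7 a_0 = -14  ->  a_2 = -7
  x^1: 6 a_3 + 7 a_1 = 0  ->  6 a_3 = -7 a_1 = 7  ->  a_3 = 7/6
  x^2: 12 a_4 + 7 a_2 = 0  ->  12 a_4 = -7 a_2 = 49  ->  a_4 = 49/12
  x^3: 20 a_5 + 7 a_3 = 0  ->  20 a_5 = -7 a_3 = -49/6  ->  a_5 = -49/120
Truncated series: y(x) = 2 - x - 7 x^2 + (7/6) x^3 + (49/12) x^4 - (49/120) x^5 + O(x^6).

a_0 = 2; a_1 = -1; a_2 = -7; a_3 = 7/6; a_4 = 49/12; a_5 = -49/120


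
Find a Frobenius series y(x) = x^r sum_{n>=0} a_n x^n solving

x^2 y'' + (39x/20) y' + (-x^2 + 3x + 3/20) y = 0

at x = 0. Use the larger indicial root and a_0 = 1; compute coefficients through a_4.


Write in Frobenius form y'' + (p(x)/x) y' + (q(x)/x^2) y = 0:
  p(x) = 39/20,  q(x) = -x^2 + 3x + 3/20.
Indicial equation: r(r-1) + (39/20) r + (3/20) = 0 -> roots r_1 = -1/5, r_2 = -3/4.
Take r = r_1 = -1/5. Let y(x) = x^r sum_{n>=0} a_n x^n with a_0 = 1.
Substitute y = x^r sum a_n x^n and match x^{r+n}. The recurrence is
  D(n) a_n + 3 a_{n-1} - 1 a_{n-2} = 0,  where D(n) = (r+n)(r+n-1) + (39/20)(r+n) + (3/20).
  a_n = [-3 a_{n-1} + 1 a_{n-2}] / D(n).
Since the indicial polynomial factors as (r - r_1)(r - r_2), D(n) = (r_1 + n - r_1)(r_1 + n - r_2) = n(n + 11/20).
Evaluating step by step (a_0 = 1):
  n = 1: D(1) = 1(1 + 11/20) = 31/20; numerator = -3(1) = -3; a_1 = (-3)/(31/20) = -60/31
  n = 2: D(2) = 2(2 + 11/20) = 51/10; numerator = -3(-60/31) + 1(1) = 211/31; a_2 = (211/31)/(51/10) = 2110/1581
  n = 3: D(3) = 3(3 + 11/20) = 213/20; numerator = -3(2110/1581) + 1(-60/31) = -3130/527; a_3 = (-3130/527)/(213/20) = -62600/112251
  n = 4: D(4) = 4(4 + 11/20) = 91/5; numerator = -3(-62600/112251) + 1(2110/1581) = 337610/112251; a_4 = (337610/112251)/(91/5) = 18550/112251

r = -1/5; a_0 = 1; a_1 = -60/31; a_2 = 2110/1581; a_3 = -62600/112251; a_4 = 18550/112251


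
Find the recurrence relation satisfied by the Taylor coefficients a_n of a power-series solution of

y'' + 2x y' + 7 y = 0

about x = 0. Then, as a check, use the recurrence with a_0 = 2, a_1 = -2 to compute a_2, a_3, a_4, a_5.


Substitute y = sum_n a_n x^n.
y''(x) has coefficient (n+2)(n+1) a_{n+2} at x^n;
2 x y'(x) has coefficient 2 n a_n at x^n (shift);
7 y(x) has coefficient 7 a_n at x^n.
Matching x^n: (n+2)(n+1) a_{n+2} + (2n + 7) a_n = 0.
Thus a_{n+2} = (-2n - 7) / ((n+1)(n+2)) * a_n.

Check with a_0 = 2, a_1 = -2 (apply the recurrence for n = 0, 1, 2, 3): a_0 = 2, a_1 = -2, a_2 = -7, a_3 = 3, a_4 = 77/12, a_5 = -39/20.

a_(n+2) = (-2n - 7) / ((n+1)(n+2)) * a_n; check: a_0 = 2, a_1 = -2, a_2 = -7, a_3 = 3, a_4 = 77/12, a_5 = -39/20


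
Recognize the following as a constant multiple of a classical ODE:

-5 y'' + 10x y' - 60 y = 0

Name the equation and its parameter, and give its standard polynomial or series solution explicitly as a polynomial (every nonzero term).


All three coefficients share the factor -5; dividing through by -5 gives  y'' - 2x y' + 12 y = 0.
This matches the Hermite equation y'' - 2x y' + 2n y = 0 with 2n = 12, so n = 6; the polynomial solution is H_6(x).
With y = sum_k a_k x^k, matching x^k gives (k+2)(k+1) a_{k+2} = 2(k - n) a_k = 2(k - 6) a_k. The right side vanishes at k = 6, so the series with the parity of 6 terminates at degree 6.
Standard normalization: leading coefficient of H_n is 2^n, so a_6 = 2^6 = 64. Work downward with a_k = (k+1)(k+2) a_{k+2} / (2(k - n)):
  a_4 = (5)(6)(64) / (2(4 - 6)) = 1920/(-4) = -480
  a_2 = (3)(4)(-480) / (2(2 - 6)) = -5760/(-8) = 720
  a_0 = (1)(2)(720) / (2(0 - 6)) = 1440/(-12) = -120
Hence H_6(x) = 64 x^6 - 480 x^4 + 720 x^2 - 120.

H_6(x); series = 64 x^6 - 480 x^4 + 720 x^2 - 120


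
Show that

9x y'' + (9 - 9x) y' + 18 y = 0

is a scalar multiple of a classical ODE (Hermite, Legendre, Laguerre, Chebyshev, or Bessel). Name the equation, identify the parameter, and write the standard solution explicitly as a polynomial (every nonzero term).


All three coefficients share the factor 9; dividing through by 9 gives  x y'' + (1 - x) y' + 2 y = 0.
This matches the Laguerre equation x y'' + (1 - x) y' + n y = 0 with n = 2; the polynomial solution is L_2(x).
With y = sum_k a_k x^k, matching x^k gives (k+1)k a_{k+1} + (k+1) a_{k+1} - k a_k + n a_k = 0, i.e. (k+1)^2 a_{k+1} = (k - n) a_k = (k - 2) a_k. The right side vanishes at k = 2, so the series terminates at degree 2.
Standard normalization L_n(0) = 1 gives a_0 = 1. Work upward with a_{k+1} = (k - 2) a_k / (k+1)^2:
  a_1 = (0 - 2)(1) / 1^2 = -2/1 = -2
  a_2 = (1 - 2)(-2) / 2^2 = 2/4 = 1/2
Hence L_2(x) = x^2/2 - 2 x + 1.

L_2(x); series = x^2/2 - 2 x + 1


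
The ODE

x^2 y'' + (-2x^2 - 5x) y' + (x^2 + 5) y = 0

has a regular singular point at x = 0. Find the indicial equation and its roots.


Divide by x^2 to reach normal form y'' + P_1(x) y' + P_2(x) y = 0 with P_1(x) = -2 - 5/x and P_2(x) = 1 + 5/x^2.
x = 0 is a singular point because the y'-coefficient -2 - 5/x has a pole at x = 0 and the y-coefficient 1 + 5/x^2 has a pole at x = 0.
It is a regular singular point because x P_1(x) = p(x) = -2x - 5 and x^2 P_2(x) = q(x) = x^2 + 5 are polynomials, hence analytic at x = 0.
p(0) = -5,  q(0) = 5.
Indicial equation: r(r-1) + p(0) r + q(0) = 0, i.e. r^2 + (p(0) - 1) r + q(0) = 0, i.e. r^2 - 6 r + 5 = 0.
Discriminant: (-6)^2 - 4(5) = 16, so r = (6 ± 4)/2.
Solving: r_1 = 5, r_2 = 1.

indicial: r^2 - 6 r + 5 = 0; roots r_1 = 5, r_2 = 1


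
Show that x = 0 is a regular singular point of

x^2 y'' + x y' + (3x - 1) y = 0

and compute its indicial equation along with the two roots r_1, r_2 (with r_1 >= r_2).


Divide by x^2 to reach normal form y'' + P_1(x) y' + P_2(x) y = 0 with P_1(x) = 1/x and P_2(x) = 3/x - 1/x^2.
x = 0 is a singular point because the y'-coefficient 1/x has a pole at x = 0 and the y-coefficient 3/x - 1/x^2 has a pole at x = 0.
It is a regular singular point because x P_1(x) = p(x) = 1 and x^2 P_2(x) = q(x) = 3x - 1 are polynomials, hence analytic at x = 0.
p(0) = 1,  q(0) = -1.
Indicial equation: r(r-1) + p(0) r + q(0) = 0, i.e. r^2 + (p(0) - 1) r + q(0) = 0, i.e. r^2 - 1 = 0.
Discriminant: (0)^2 - 4(-1) = 4, so r = (0 ± 2)/2.
Solving: r_1 = 1, r_2 = -1.

indicial: r^2 - 1 = 0; roots r_1 = 1, r_2 = -1


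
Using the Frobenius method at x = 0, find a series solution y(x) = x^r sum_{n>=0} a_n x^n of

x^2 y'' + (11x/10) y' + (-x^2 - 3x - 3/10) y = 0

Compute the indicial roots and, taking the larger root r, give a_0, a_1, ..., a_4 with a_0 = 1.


Write in Frobenius form y'' + (p(x)/x) y' + (q(x)/x^2) y = 0:
  p(x) = 11/10,  q(x) = -x^2 - 3x - 3/10.
Indicial equation: r(r-1) + (11/10) r + (-3/10) = 0 -> roots r_1 = 1/2, r_2 = -3/5.
Take r = r_1 = 1/2. Let y(x) = x^r sum_{n>=0} a_n x^n with a_0 = 1.
Substitute y = x^r sum a_n x^n and match x^{r+n}. The recurrence is
  D(n) a_n - 3 a_{n-1} - 1 a_{n-2} = 0,  where D(n) = (r+n)(r+n-1) + (11/10)(r+n) + (-3/10).
  a_n = [3 a_{n-1} + 1 a_{n-2}] / D(n).
Since the indicial polynomial factors as (r - r_1)(r - r_2), D(n) = (r_1 + n - r_1)(r_1 + n - r_2) = n(n + 11/10).
Evaluating step by step (a_0 = 1):
  n = 1: D(1) = 1(1 + 11/10) = 21/10; numerator = 3(1) = 3; a_1 = (3)/(21/10) = 10/7
  n = 2: D(2) = 2(2 + 11/10) = 31/5; numerator = 3(10/7) + 1(1) = 37/7; a_2 = (37/7)/(31/5) = 185/217
  n = 3: D(3) = 3(3 + 11/10) = 123/10; numerator = 3(185/217) + 1(10/7) = 865/217; a_3 = (865/217)/(123/10) = 8650/26691
  n = 4: D(4) = 4(4 + 11/10) = 102/5; numerator = 3(8650/26691) + 1(185/217) = 16235/8897; a_4 = (16235/8897)/(102/5) = 4775/53382

r = 1/2; a_0 = 1; a_1 = 10/7; a_2 = 185/217; a_3 = 8650/26691; a_4 = 4775/53382


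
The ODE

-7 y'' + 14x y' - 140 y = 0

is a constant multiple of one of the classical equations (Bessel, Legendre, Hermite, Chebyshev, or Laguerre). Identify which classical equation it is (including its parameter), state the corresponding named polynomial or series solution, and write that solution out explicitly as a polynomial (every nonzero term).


All three coefficients share the factor -7; dividing through by -7 gives  y'' - 2x y' + 20 y = 0.
This matches the Hermite equation y'' - 2x y' + 2n y = 0 with 2n = 20, so n = 10; the polynomial solution is H_10(x).
With y = sum_k a_k x^k, matching x^k gives (k+2)(k+1) a_{k+2} = 2(k - n) a_k = 2(k - 10) a_k. The right side vanishes at k = 10, so the series with the parity of 10 terminates at degree 10.
Standard normalization: leading coefficient of H_n is 2^n, so a_10 = 2^10 = 1024. Work downward with a_k = (k+1)(k+2) a_{k+2} / (2(k - n)):
  a_8 = (9)(10)(1024) / (2(8 - 10)) = 92160/(-4) = -23040
  a_6 = (7)(8)(-23040) / (2(6 - 10)) = -1290240/(-8) = 161280
  a_4 = (5)(6)(161280) / (2(4 - 10)) = 4838400/(-12) = -403200
  a_2 = (3)(4)(-403200) / (2(2 - 10)) = -4838400/(-16) = 302400
  a_0 = (1)(2)(302400) / (2(0 - 10)) = 604800/(-20) = -30240
Hence H_10(x) = 1024 x^10 - 23040 x^8 + 161280 x^6 - 403200 x^4 + 302400 x^2 - 30240.

H_10(x); series = 1024 x^10 - 23040 x^8 + 161280 x^6 - 403200 x^4 + 302400 x^2 - 30240


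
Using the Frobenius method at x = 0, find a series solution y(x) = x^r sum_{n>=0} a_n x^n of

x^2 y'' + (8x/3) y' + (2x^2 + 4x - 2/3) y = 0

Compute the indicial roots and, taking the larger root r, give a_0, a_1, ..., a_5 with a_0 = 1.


Write in Frobenius form y'' + (p(x)/x) y' + (q(x)/x^2) y = 0:
  p(x) = 8/3,  q(x) = 2x^2 + 4x - 2/3.
Indicial equation: r(r-1) + (8/3) r + (-2/3) = 0 -> roots r_1 = 1/3, r_2 = -2.
Take r = r_1 = 1/3. Let y(x) = x^r sum_{n>=0} a_n x^n with a_0 = 1.
Substitute y = x^r sum a_n x^n and match x^{r+n}. The recurrence is
  D(n) a_n + 4 a_{n-1} + 2 a_{n-2} = 0,  where D(n) = (r+n)(r+n-1) + (8/3)(r+n) + (-2/3).
  a_n = [-4 a_{n-1} - 2 a_{n-2}] / D(n).
Since the indicial polynomial factors as (r - r_1)(r - r_2), D(n) = (r_1 + n - r_1)(r_1 + n - r_2) = n(n + 7/3).
Evaluating step by step (a_0 = 1):
  n = 1: D(1) = 1(1 + 7/3) = 10/3; numerator = -4(1) = -4; a_1 = (-4)/(10/3) = -6/5
  n = 2: D(2) = 2(2 + 7/3) = 26/3; numerator = -4(-6/5) - 2(1) = 14/5; a_2 = (14/5)/(26/3) = 21/65
  n = 3: D(3) = 3(3 + 7/3) = 16; numerator = -4(21/65) - 2(-6/5) = 72/65; a_3 = (72/65)/(16) = 9/130
  n = 4: D(4) = 4(4 + 7/3) = 76/3; numerator = -4(9/130) - 2(21/65) = -12/13; a_4 = (-12/13)/(76/3) = -9/247
  n = 5: D(5) = 5(5 + 7/3) = 110/3; numerator = -4(-9/247) - 2(9/130) = 9/1235; a_5 = (9/1235)/(110/3) = 27/135850

r = 1/3; a_0 = 1; a_1 = -6/5; a_2 = 21/65; a_3 = 9/130; a_4 = -9/247; a_5 = 27/135850


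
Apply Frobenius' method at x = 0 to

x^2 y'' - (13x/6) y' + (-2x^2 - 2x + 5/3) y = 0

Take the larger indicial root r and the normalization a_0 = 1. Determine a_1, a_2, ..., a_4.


Write in Frobenius form y'' + (p(x)/x) y' + (q(x)/x^2) y = 0:
  p(x) = -13/6,  q(x) = -2x^2 - 2x + 5/3.
Indicial equation: r(r-1) + (-13/6) r + (5/3) = 0 -> roots r_1 = 5/2, r_2 = 2/3.
Take r = r_1 = 5/2. Let y(x) = x^r sum_{n>=0} a_n x^n with a_0 = 1.
Substitute y = x^r sum a_n x^n and match x^{r+n}. The recurrence is
  D(n) a_n - 2 a_{n-1} - 2 a_{n-2} = 0,  where D(n) = (r+n)(r+n-1) + (-13/6)(r+n) + (5/3).
  a_n = [2 a_{n-1} + 2 a_{n-2}] / D(n).
Since the indicial polynomial factors as (r - r_1)(r - r_2), D(n) = (r_1 + n - r_1)(r_1 + n - r_2) = n(n + 11/6).
Evaluating step by step (a_0 = 1):
  n = 1: D(1) = 1(1 + 11/6) = 17/6; numerator = 2(1) = 2; a_1 = (2)/(17/6) = 12/17
  n = 2: D(2) = 2(2 + 11/6) = 23/3; numerator = 2(12/17) + 2(1) = 58/17; a_2 = (58/17)/(23/3) = 174/391
  n = 3: D(3) = 3(3 + 11/6) = 29/2; numerator = 2(174/391) + 2(12/17) = 900/391; a_3 = (900/391)/(29/2) = 1800/11339
  n = 4: D(4) = 4(4 + 11/6) = 70/3; numerator = 2(1800/11339) + 2(174/391) = 13692/11339; a_4 = (13692/11339)/(70/3) = 2934/56695

r = 5/2; a_0 = 1; a_1 = 12/17; a_2 = 174/391; a_3 = 1800/11339; a_4 = 2934/56695


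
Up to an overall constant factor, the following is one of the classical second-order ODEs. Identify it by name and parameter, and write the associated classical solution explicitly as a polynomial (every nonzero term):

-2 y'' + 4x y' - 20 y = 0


All three coefficients share the factor -2; dividing through by -2 gives  y'' - 2x y' + 10 y = 0.
This matches the Hermite equation y'' - 2x y' + 2n y = 0 with 2n = 10, so n = 5; the polynomial solution is H_5(x).
With y = sum_k a_k x^k, matching x^k gives (k+2)(k+1) a_{k+2} = 2(k - n) a_k = 2(k - 5) a_k. The right side vanishes at k = 5, so the series with the parity of 5 terminates at degree 5.
Standard normalization: leading coefficient of H_n is 2^n, so a_5 = 2^5 = 32. Work downward with a_k = (k+1)(k+2) a_{k+2} / (2(k - n)):
  a_3 = (4)(5)(32) / (2(3 - 5)) = 640/(-4) = -160
  a_1 = (2)(3)(-160) / (2(1 - 5)) = -960/(-8) = 120
Hence H_5(x) = 32 x^5 - 160 x^3 + 120 x.

H_5(x); series = 32 x^5 - 160 x^3 + 120 x


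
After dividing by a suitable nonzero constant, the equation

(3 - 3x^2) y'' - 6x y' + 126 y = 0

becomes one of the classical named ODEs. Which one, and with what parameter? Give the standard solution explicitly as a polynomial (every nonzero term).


All three coefficients share the factor 3; dividing through by 3 gives  (1 - x^2) y'' - 2x y' + 42 y = 0.
This matches the Legendre equation (1 - x^2) y'' - 2x y' + n(n+1) y = 0 (note the -2x y' term) with n(n+1) = 42, so n = 6; the polynomial solution is P_6(x).
With y = sum_k a_k x^k, matching x^k gives (k+2)(k+1) a_{k+2} = [k(k+1) - n(n+1)] a_k = (k - 6)(k + 7) a_k. The right side vanishes at k = 6, so the series with the parity of 6 terminates at degree 6.
Standard normalization (P_n(1) = 1): leading coefficient (2n)!/(2^n (n!)^2) = 479001600/(64*518400) = 231/16, so a_6 = 231/16. Work downward with a_k = (k+1)(k+2) a_{k+2} / ((k - 6)(k + 7)):
  a_4 = (5)(6)(231/16) / ((4 - 6)(4 + 7)) = (3465/8)/(-22) = -315/16
  a_2 = (3)(4)(-315/16) / ((2 - 6)(2 + 7)) = (-945/4)/(-36) = 105/16
  a_0 = (1)(2)(105/16) / ((0 - 6)(0 + 7)) = (105/8)/(-42) = -5/16
Hence P_6(x) = 231 x^6/16 - 315 x^4/16 + 105 x^2/16 - 5/16.

P_6(x); series = 231 x^6/16 - 315 x^4/16 + 105 x^2/16 - 5/16


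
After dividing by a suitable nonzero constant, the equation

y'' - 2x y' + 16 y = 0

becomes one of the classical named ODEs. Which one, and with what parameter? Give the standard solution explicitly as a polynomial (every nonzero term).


The equation is already in a standard form:  y'' - 2x y' + 16 y = 0.
This matches the Hermite equation y'' - 2x y' + 2n y = 0 with 2n = 16, so n = 8; the polynomial solution is H_8(x).
With y = sum_k a_k x^k, matching x^k gives (k+2)(k+1) a_{k+2} = 2(k - n) a_k = 2(k - 8) a_k. The right side vanishes at k = 8, so the series with the parity of 8 terminates at degree 8.
Standard normalization: leading coefficient of H_n is 2^n, so a_8 = 2^8 = 256. Work downward with a_k = (k+1)(k+2) a_{k+2} / (2(k - n)):
  a_6 = (7)(8)(256) / (2(6 - 8)) = 14336/(-4) = -3584
  a_4 = (5)(6)(-3584) / (2(4 - 8)) = -107520/(-8) = 13440
  a_2 = (3)(4)(13440) / (2(2 - 8)) = 161280/(-12) = -13440
  a_0 = (1)(2)(-13440) / (2(0 - 8)) = -26880/(-16) = 1680
Hence H_8(x) = 256 x^8 - 3584 x^6 + 13440 x^4 - 13440 x^2 + 1680.

H_8(x); series = 256 x^8 - 3584 x^6 + 13440 x^4 - 13440 x^2 + 1680


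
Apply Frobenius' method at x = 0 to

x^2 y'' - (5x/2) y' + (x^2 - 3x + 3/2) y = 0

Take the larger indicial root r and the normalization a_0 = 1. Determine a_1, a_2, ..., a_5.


Write in Frobenius form y'' + (p(x)/x) y' + (q(x)/x^2) y = 0:
  p(x) = -5/2,  q(x) = x^2 - 3x + 3/2.
Indicial equation: r(r-1) + (-5/2) r + (3/2) = 0 -> roots r_1 = 3, r_2 = 1/2.
Take r = r_1 = 3. Let y(x) = x^r sum_{n>=0} a_n x^n with a_0 = 1.
Substitute y = x^r sum a_n x^n and match x^{r+n}. The recurrence is
  D(n) a_n - 3 a_{n-1} + 1 a_{n-2} = 0,  where D(n) = (r+n)(r+n-1) + (-5/2)(r+n) + (3/2).
  a_n = [3 a_{n-1} - 1 a_{n-2}] / D(n).
Since the indicial polynomial factors as (r - r_1)(r - r_2), D(n) = (r_1 + n - r_1)(r_1 + n - r_2) = n(n + 5/2).
Evaluating step by step (a_0 = 1):
  n = 1: D(1) = 1(1 + 5/2) = 7/2; numerator = 3(1) = 3; a_1 = (3)/(7/2) = 6/7
  n = 2: D(2) = 2(2 + 5/2) = 9; numerator = 3(6/7) - 1(1) = 11/7; a_2 = (11/7)/(9) = 11/63
  n = 3: D(3) = 3(3 + 5/2) = 33/2; numerator = 3(11/63) - 1(6/7) = -1/3; a_3 = (-1/3)/(33/2) = -2/99
  n = 4: D(4) = 4(4 + 5/2) = 26; numerator = 3(-2/99) - 1(11/63) = -163/693; a_4 = (-163/693)/(26) = -163/18018
  n = 5: D(5) = 5(5 + 5/2) = 75/2; numerator = 3(-163/18018) - 1(-2/99) = -125/18018; a_5 = (-125/18018)/(75/2) = -5/27027

r = 3; a_0 = 1; a_1 = 6/7; a_2 = 11/63; a_3 = -2/99; a_4 = -163/18018; a_5 = -5/27027


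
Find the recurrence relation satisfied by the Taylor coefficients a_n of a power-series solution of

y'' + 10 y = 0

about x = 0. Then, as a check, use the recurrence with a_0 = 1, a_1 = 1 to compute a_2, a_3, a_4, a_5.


Substitute y = sum_n a_n x^n into y'' + (const) y = 0.
y''(x) = sum_{n>=0} (n+2)(n+1) a_{n+2} x^n.
The ODE becomes sum_n [(n+2)(n+1) a_{n+2} + 10 a_n] x^n = 0.
Setting each coefficient to zero gives the recurrence:
  (n+2)(n+1) a_{n+2} + 10 a_n = 0,
  a_{n+2} = -10 / ((n+1)(n+2)) a_n.

Check with a_0 = 1, a_1 = 1 (apply the recurrence for n = 0, 1, 2, 3): a_0 = 1, a_1 = 1, a_2 = -5, a_3 = -5/3, a_4 = 25/6, a_5 = 5/6.

a_{n+2} = -10/((n+1)(n+2)) * a_n; check: a_0 = 1, a_1 = 1, a_2 = -5, a_3 = -5/3, a_4 = 25/6, a_5 = 5/6


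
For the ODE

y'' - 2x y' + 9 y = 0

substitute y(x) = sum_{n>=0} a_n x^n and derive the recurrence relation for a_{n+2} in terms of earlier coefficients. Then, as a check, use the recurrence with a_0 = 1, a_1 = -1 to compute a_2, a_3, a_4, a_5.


Substitute y = sum_n a_n x^n.
y''(x) has coefficient (n+2)(n+1) a_{n+2} at x^n;
-2 x y'(x) has coefficient -2 n a_n at x^n (shift);
9 y(x) has coefficient 9 a_n at x^n.
Matching x^n: (n+2)(n+1) a_{n+2} + (-2n + 9) a_n = 0.
Thus a_{n+2} = (2n - 9) / ((n+1)(n+2)) * a_n.

Check with a_0 = 1, a_1 = -1 (apply the recurrence for n = 0, 1, 2, 3): a_0 = 1, a_1 = -1, a_2 = -9/2, a_3 = 7/6, a_4 = 15/8, a_5 = -7/40.

a_(n+2) = (2n - 9) / ((n+1)(n+2)) * a_n; check: a_0 = 1, a_1 = -1, a_2 = -9/2, a_3 = 7/6, a_4 = 15/8, a_5 = -7/40


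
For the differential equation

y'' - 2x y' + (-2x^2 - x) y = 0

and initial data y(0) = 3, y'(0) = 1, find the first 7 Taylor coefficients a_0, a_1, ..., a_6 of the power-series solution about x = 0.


Ansatz: y(x) = sum_{n>=0} a_n x^n, so y'(x) = sum_{n>=1} n a_n x^(n-1) and y''(x) = sum_{n>=2} n(n-1) a_n x^(n-2).
Substitute into P(x) y'' + Q(x) y' + R(x) y = 0 with P(x) = 1, Q(x) = -2x, R(x) = -2x^2 - x, and match powers of x.
Initial conditions: a_0 = 3, a_1 = 1.
Setting the coefficient of each power of x to zero and solving order by order (substituting the coefficients already found):
  x^0: 2 a_2 = 0  ->  a_2 = 0
  x^1: 6 a_3 - 2 a_1 - a_0 = 0  ->  6 a_3 = 2 a_1 + a_0 = 5  ->  a_3 = 5/6
  x^2: 12 a_4 - 4 a_2 - a_1 - 2 a_0 = 0  ->  12 a_4 = 4 a_2 + a_1 + 2 a_0 = 7  ->  a_4 = 7/12
  x^3: 20 a_5 - 6 a_3 - a_2 - 2 a_1 = 0  ->  20 a_5 = 6 a_3 + a_2 + 2 a_1 = 7  ->  a_5 = 7/20
  x^4: 30 a_6 - 8 a_4 - a_3 - 2 a_2 = 0  ->  30 a_6 = 8 a_4 + a_3 + 2 a_2 = 11/2  ->  a_6 = 11/60
Truncated series: y(x) = 3 + x + (5/6) x^3 + (7/12) x^4 + (7/20) x^5 + (11/60) x^6 + O(x^7).

a_0 = 3; a_1 = 1; a_2 = 0; a_3 = 5/6; a_4 = 7/12; a_5 = 7/20; a_6 = 11/60


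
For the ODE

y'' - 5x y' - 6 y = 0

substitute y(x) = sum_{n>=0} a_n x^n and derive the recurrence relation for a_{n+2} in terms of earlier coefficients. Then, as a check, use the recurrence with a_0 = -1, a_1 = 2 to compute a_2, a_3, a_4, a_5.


Substitute y = sum_n a_n x^n.
y''(x) has coefficient (n+2)(n+1) a_{n+2} at x^n;
-5 x y'(x) has coefficient -5 n a_n at x^n (shift);
-6 y(x) has coefficient -6 a_n at x^n.
Matching x^n: (n+2)(n+1) a_{n+2} + (-5n - 6) a_n = 0.
Thus a_{n+2} = (5n + 6) / ((n+1)(n+2)) * a_n.

Check with a_0 = -1, a_1 = 2 (apply the recurrence for n = 0, 1, 2, 3): a_0 = -1, a_1 = 2, a_2 = -3, a_3 = 11/3, a_4 = -4, a_5 = 77/20.

a_(n+2) = (5n + 6) / ((n+1)(n+2)) * a_n; check: a_0 = -1, a_1 = 2, a_2 = -3, a_3 = 11/3, a_4 = -4, a_5 = 77/20


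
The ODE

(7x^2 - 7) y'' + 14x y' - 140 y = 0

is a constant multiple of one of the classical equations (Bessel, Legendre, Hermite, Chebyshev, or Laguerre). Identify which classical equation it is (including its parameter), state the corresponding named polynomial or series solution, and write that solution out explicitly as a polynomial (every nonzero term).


All three coefficients share the factor -7; dividing through by -7 gives  (1 - x^2) y'' - 2x y' + 20 y = 0.
This matches the Legendre equation (1 - x^2) y'' - 2x y' + n(n+1) y = 0 (note the -2x y' term) with n(n+1) = 20, so n = 4; the polynomial solution is P_4(x).
With y = sum_k a_k x^k, matching x^k gives (k+2)(k+1) a_{k+2} = [k(k+1) - n(n+1)] a_k = (k - 4)(k + 5) a_k. The right side vanishes at k = 4, so the series with the parity of 4 terminates at degree 4.
Standard normalization (P_n(1) = 1): leading coefficient (2n)!/(2^n (n!)^2) = 40320/(16*576) = 35/8, so a_4 = 35/8. Work downward with a_k = (k+1)(k+2) a_{k+2} / ((k - 4)(k + 5)):
  a_2 = (3)(4)(35/8) / ((2 - 4)(2 + 5)) = (105/2)/(-14) = -15/4
  a_0 = (1)(2)(-15/4) / ((0 - 4)(0 + 5)) = (-15/2)/(-20) = 3/8
Hence P_4(x) = 35 x^4/8 - 15 x^2/4 + 3/8.

P_4(x); series = 35 x^4/8 - 15 x^2/4 + 3/8


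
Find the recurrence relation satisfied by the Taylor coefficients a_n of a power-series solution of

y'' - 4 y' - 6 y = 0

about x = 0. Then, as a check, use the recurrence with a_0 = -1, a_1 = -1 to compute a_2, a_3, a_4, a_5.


Substitute y = sum_n a_n x^n.
y''(x) has coefficient (n+2)(n+1) a_{n+2} at x^n;
-4 y'(x) has coefficient -4 (n+1) a_{n+1} at x^n;
-6 y(x) has coefficient -6 a_n at x^n.
Matching x^n: (n+2)(n+1) a_{n+2} - 4 (n+1) a_{n+1} - 6 a_n = 0.
Thus a_{n+2} = [4 (n+1) a_{n+1} + 6 a_n] / ((n+1)(n+2)).

Check with a_0 = -1, a_1 = -1 (apply the recurrence for n = 0, 1, 2, 3): a_0 = -1, a_1 = -1, a_2 = -5, a_3 = -23/3, a_4 = -61/6, a_5 = -313/30.

a_(n+2) = [4 (n+1) a_(n+1) + 6 a_n] / ((n+1)(n+2)); check: a_0 = -1, a_1 = -1, a_2 = -5, a_3 = -23/3, a_4 = -61/6, a_5 = -313/30


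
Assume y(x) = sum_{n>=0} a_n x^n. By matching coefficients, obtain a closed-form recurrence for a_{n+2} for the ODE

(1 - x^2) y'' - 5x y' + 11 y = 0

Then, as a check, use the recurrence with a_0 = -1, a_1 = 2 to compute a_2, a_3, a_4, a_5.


Substitute y = sum_n a_n x^n.
(1 - 1 x^2) y'' contributes (n+2)(n+1) a_{n+2} - n(n-1) a_n at x^n.
-5 x y'(x) contributes -5 n a_n at x^n.
11 y(x) contributes 11 a_n at x^n.
Matching x^n: (n+2)(n+1) a_{n+2} + (-n(n-1) - 5 n + 11) a_n = 0.
Thus a_{n+2} = (n(n-1) + 5 n - 11) / ((n+1)(n+2)) * a_n.

Check with a_0 = -1, a_1 = 2 (apply the recurrence for n = 0, 1, 2, 3): a_0 = -1, a_1 = 2, a_2 = 11/2, a_3 = -2, a_4 = 11/24, a_5 = -1.

a_(n+2) = (n(n-1) + 5 n - 11) / ((n+1)(n+2)) * a_n; check: a_0 = -1, a_1 = 2, a_2 = 11/2, a_3 = -2, a_4 = 11/24, a_5 = -1


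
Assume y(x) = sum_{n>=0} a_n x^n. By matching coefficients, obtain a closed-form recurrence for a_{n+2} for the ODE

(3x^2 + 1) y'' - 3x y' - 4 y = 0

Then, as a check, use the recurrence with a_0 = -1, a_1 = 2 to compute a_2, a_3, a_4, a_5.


Substitute y = sum_n a_n x^n.
(1 + 3 x^2) y'' contributes (n+2)(n+1) a_{n+2} + 3 n(n-1) a_n at x^n.
-3 x y'(x) contributes -3 n a_n at x^n.
-4 y(x) contributes -4 a_n at x^n.
Matching x^n: (n+2)(n+1) a_{n+2} + (3 n(n-1) - 3 n - 4) a_n = 0.
Thus a_{n+2} = (-3 n(n-1) + 3 n + 4) / ((n+1)(n+2)) * a_n.

Check with a_0 = -1, a_1 = 2 (apply the recurrence for n = 0, 1, 2, 3): a_0 = -1, a_1 = 2, a_2 = -2, a_3 = 7/3, a_4 = -2/3, a_5 = -7/12.

a_(n+2) = (-3 n(n-1) + 3 n + 4) / ((n+1)(n+2)) * a_n; check: a_0 = -1, a_1 = 2, a_2 = -2, a_3 = 7/3, a_4 = -2/3, a_5 = -7/12


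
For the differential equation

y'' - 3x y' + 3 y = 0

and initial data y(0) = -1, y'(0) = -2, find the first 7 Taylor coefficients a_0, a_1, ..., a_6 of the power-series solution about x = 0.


Ansatz: y(x) = sum_{n>=0} a_n x^n, so y'(x) = sum_{n>=1} n a_n x^(n-1) and y''(x) = sum_{n>=2} n(n-1) a_n x^(n-2).
Substitute into P(x) y'' + Q(x) y' + R(x) y = 0 with P(x) = 1, Q(x) = -3x, R(x) = 3, and match powers of x.
Initial conditions: a_0 = -1, a_1 = -2.
Setting the coefficient of each power of x to zero and solving order by order (substituting the coefficients already found):
  x^0: 2 a_2 + 3 a_0 = 0  ->  2 a_2 = -3 a_0 = 3  ->  a_2 = 3/2
  x^1: 6 a_3 = 0  ->  a_3 = 0
  x^2: 12 a_4 - 3 a_2 = 0  ->  12 a_4 = 3 a_2 = 9/2  ->  a_4 = 3/8
  x^3: 20 a_5 - 6 a_3 = 0  ->  20 a_5 = 6 a_3 = 0  ->  a_5 = 0
  x^4: 30 a_6 - 9 a_4 = 0  ->  30 a_6 = 9 a_4 = 27/8  ->  a_6 = 9/80
Truncated series: y(x) = -1 - 2 x + (3/2) x^2 + (3/8) x^4 + (9/80) x^6 + O(x^7).

a_0 = -1; a_1 = -2; a_2 = 3/2; a_3 = 0; a_4 = 3/8; a_5 = 0; a_6 = 9/80


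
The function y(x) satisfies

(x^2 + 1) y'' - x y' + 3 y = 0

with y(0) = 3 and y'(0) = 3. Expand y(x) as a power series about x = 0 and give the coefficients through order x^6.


Ansatz: y(x) = sum_{n>=0} a_n x^n, so y'(x) = sum_{n>=1} n a_n x^(n-1) and y''(x) = sum_{n>=2} n(n-1) a_n x^(n-2).
Substitute into P(x) y'' + Q(x) y' + R(x) y = 0 with P(x) = x^2 + 1, Q(x) = -x, R(x) = 3, and match powers of x.
Initial conditions: a_0 = 3, a_1 = 3.
Setting the coefficient of each power of x to zero and solving order by order (substituting the coefficients already found):
  x^0: 2 a_2 + 3 a_0 = 0  ->  2 a_2 = -3 a_0 = -9  ->  a_2 = -9/2
  x^1: 6 a_3 + 2 a_1 = 0  ->  6 a_3 = -2 a_1 = -6  ->  a_3 = -1
  x^2: 12 a_4 + 3 a_2 = 0  ->  12 a_4 = -3 a_2 = 27/2  ->  a_4 = 9/8
  x^3: 20 a_5 + 6 a_3 = 0  ->  20 a_5 = -6 a_3 = 6  ->  a_5 = 3/10
  x^4: 30 a_6 + 11 a_4 = 0  ->  30 a_6 = -11 a_4 = -99/8  ->  a_6 = -33/80
Truncated series: y(x) = 3 + 3 x - (9/2) x^2 - x^3 + (9/8) x^4 + (3/10) x^5 - (33/80) x^6 + O(x^7).

a_0 = 3; a_1 = 3; a_2 = -9/2; a_3 = -1; a_4 = 9/8; a_5 = 3/10; a_6 = -33/80


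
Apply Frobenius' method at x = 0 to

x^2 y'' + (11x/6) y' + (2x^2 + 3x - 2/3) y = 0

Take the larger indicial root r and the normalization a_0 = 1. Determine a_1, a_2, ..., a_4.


Write in Frobenius form y'' + (p(x)/x) y' + (q(x)/x^2) y = 0:
  p(x) = 11/6,  q(x) = 2x^2 + 3x - 2/3.
Indicial equation: r(r-1) + (11/6) r + (-2/3) = 0 -> roots r_1 = 1/2, r_2 = -4/3.
Take r = r_1 = 1/2. Let y(x) = x^r sum_{n>=0} a_n x^n with a_0 = 1.
Substitute y = x^r sum a_n x^n and match x^{r+n}. The recurrence is
  D(n) a_n + 3 a_{n-1} + 2 a_{n-2} = 0,  where D(n) = (r+n)(r+n-1) + (11/6)(r+n) + (-2/3).
  a_n = [-3 a_{n-1} - 2 a_{n-2}] / D(n).
Since the indicial polynomial factors as (r - r_1)(r - r_2), D(n) = (r_1 + n - r_1)(r_1 + n - r_2) = n(n + 11/6).
Evaluating step by step (a_0 = 1):
  n = 1: D(1) = 1(1 + 11/6) = 17/6; numerator = -3(1) = -3; a_1 = (-3)/(17/6) = -18/17
  n = 2: D(2) = 2(2 + 11/6) = 23/3; numerator = -3(-18/17) - 2(1) = 20/17; a_2 = (20/17)/(23/3) = 60/391
  n = 3: D(3) = 3(3 + 11/6) = 29/2; numerator = -3(60/391) - 2(-18/17) = 648/391; a_3 = (648/391)/(29/2) = 1296/11339
  n = 4: D(4) = 4(4 + 11/6) = 70/3; numerator = -3(1296/11339) - 2(60/391) = -7368/11339; a_4 = (-7368/11339)/(70/3) = -11052/396865

r = 1/2; a_0 = 1; a_1 = -18/17; a_2 = 60/391; a_3 = 1296/11339; a_4 = -11052/396865


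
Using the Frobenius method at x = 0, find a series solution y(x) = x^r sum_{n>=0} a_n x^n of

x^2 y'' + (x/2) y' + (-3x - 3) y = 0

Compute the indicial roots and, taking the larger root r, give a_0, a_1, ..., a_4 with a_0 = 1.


Write in Frobenius form y'' + (p(x)/x) y' + (q(x)/x^2) y = 0:
  p(x) = 1/2,  q(x) = -3x - 3.
Indicial equation: r(r-1) + (1/2) r + (-3) = 0 -> roots r_1 = 2, r_2 = -3/2.
Take r = r_1 = 2. Let y(x) = x^r sum_{n>=0} a_n x^n with a_0 = 1.
Substitute y = x^r sum a_n x^n and match x^{r+n}. The recurrence is
  D(n) a_n - 3 a_{n-1} = 0,  where D(n) = (r+n)(r+n-1) + (1/2)(r+n) + (-3).
  a_n = 3 / D(n) * a_{n-1}.
Since the indicial polynomial factors as (r - r_1)(r - r_2), D(n) = (r_1 + n - r_1)(r_1 + n - r_2) = n(n + 7/2).
Evaluating step by step (a_0 = 1):
  n = 1: D(1) = 1(1 + 7/2) = 9/2; numerator = 3(1) = 3; a_1 = (3)/(9/2) = 2/3
  n = 2: D(2) = 2(2 + 7/2) = 11; numerator = 3(2/3) = 2; a_2 = (2)/(11) = 2/11
  n = 3: D(3) = 3(3 + 7/2) = 39/2; numerator = 3(2/11) = 6/11; a_3 = (6/11)/(39/2) = 4/143
  n = 4: D(4) = 4(4 + 7/2) = 30; numerator = 3(4/143) = 12/143; a_4 = (12/143)/(30) = 2/715

r = 2; a_0 = 1; a_1 = 2/3; a_2 = 2/11; a_3 = 4/143; a_4 = 2/715


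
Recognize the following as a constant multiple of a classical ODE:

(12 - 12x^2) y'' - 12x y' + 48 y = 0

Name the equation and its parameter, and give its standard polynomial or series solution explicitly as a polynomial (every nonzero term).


All three coefficients share the factor 12; dividing through by 12 gives  (1 - x^2) y'' - x y' + 4 y = 0.
This matches the Chebyshev equation (1 - x^2) y'' - x y' + n^2 y = 0 (note the -x y' term, not -2x y') with n^2 = 4, so n = 2; the polynomial solution is T_2(x).
With y = sum_k a_k x^k, matching x^k gives (k+2)(k+1) a_{k+2} = (k^2 - n^2) a_k = (k - 2)(k + 2) a_k. The right side vanishes at k = 2, so the series with the parity of 2 terminates at degree 2.
Standard normalization: leading coefficient of T_n is 2^(n-1), so a_2 = 2^1 = 2. Work downward with a_k = (k+1)(k+2) a_{k+2} / ((k - 2)(k + 2)):
  a_0 = (1)(2)(2) / ((0 - 2)(0 + 2)) = 4/(-4) = -1
Hence T_2(x) = 2 x^2 - 1.

T_2(x); series = 2 x^2 - 1


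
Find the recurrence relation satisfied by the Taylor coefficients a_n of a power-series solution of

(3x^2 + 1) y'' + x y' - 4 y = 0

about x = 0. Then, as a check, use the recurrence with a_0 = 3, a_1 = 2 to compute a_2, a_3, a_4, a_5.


Substitute y = sum_n a_n x^n.
(1 + 3 x^2) y'' contributes (n+2)(n+1) a_{n+2} + 3 n(n-1) a_n at x^n.
x y'(x) contributes n a_n at x^n.
-4 y(x) contributes -4 a_n at x^n.
Matching x^n: (n+2)(n+1) a_{n+2} + (3 n(n-1) + n - 4) a_n = 0.
Thus a_{n+2} = (-3 n(n-1) - n + 4) / ((n+1)(n+2)) * a_n.

Check with a_0 = 3, a_1 = 2 (apply the recurrence for n = 0, 1, 2, 3): a_0 = 3, a_1 = 2, a_2 = 6, a_3 = 1, a_4 = -2, a_5 = -17/20.

a_(n+2) = (-3 n(n-1) - n + 4) / ((n+1)(n+2)) * a_n; check: a_0 = 3, a_1 = 2, a_2 = 6, a_3 = 1, a_4 = -2, a_5 = -17/20


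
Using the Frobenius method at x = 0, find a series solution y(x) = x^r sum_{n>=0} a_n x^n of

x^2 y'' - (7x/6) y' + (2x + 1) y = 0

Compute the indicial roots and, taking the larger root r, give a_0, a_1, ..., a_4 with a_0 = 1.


Write in Frobenius form y'' + (p(x)/x) y' + (q(x)/x^2) y = 0:
  p(x) = -7/6,  q(x) = 2x + 1.
Indicial equation: r(r-1) + (-7/6) r + (1) = 0 -> roots r_1 = 3/2, r_2 = 2/3.
Take r = r_1 = 3/2. Let y(x) = x^r sum_{n>=0} a_n x^n with a_0 = 1.
Substitute y = x^r sum a_n x^n and match x^{r+n}. The recurrence is
  D(n) a_n + 2 a_{n-1} = 0,  where D(n) = (r+n)(r+n-1) + (-7/6)(r+n) + (1).
  a_n = -2 / D(n) * a_{n-1}.
Since the indicial polynomial factors as (r - r_1)(r - r_2), D(n) = (r_1 + n - r_1)(r_1 + n - r_2) = n(n + 5/6).
Evaluating step by step (a_0 = 1):
  n = 1: D(1) = 1(1 + 5/6) = 11/6; numerator = -2(1) = -2; a_1 = (-2)/(11/6) = -12/11
  n = 2: D(2) = 2(2 + 5/6) = 17/3; numerator = -2(-12/11) = 24/11; a_2 = (24/11)/(17/3) = 72/187
  n = 3: D(3) = 3(3 + 5/6) = 23/2; numerator = -2(72/187) = -144/187; a_3 = (-144/187)/(23/2) = -288/4301
  n = 4: D(4) = 4(4 + 5/6) = 58/3; numerator = -2(-288/4301) = 576/4301; a_4 = (576/4301)/(58/3) = 864/124729

r = 3/2; a_0 = 1; a_1 = -12/11; a_2 = 72/187; a_3 = -288/4301; a_4 = 864/124729


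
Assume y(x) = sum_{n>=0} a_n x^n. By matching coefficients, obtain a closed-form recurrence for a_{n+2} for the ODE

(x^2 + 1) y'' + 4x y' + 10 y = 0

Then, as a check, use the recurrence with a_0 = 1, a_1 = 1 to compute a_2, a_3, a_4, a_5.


Substitute y = sum_n a_n x^n.
(1 + 1 x^2) y'' contributes (n+2)(n+1) a_{n+2} + n(n-1) a_n at x^n.
4 x y'(x) contributes 4 n a_n at x^n.
10 y(x) contributes 10 a_n at x^n.
Matching x^n: (n+2)(n+1) a_{n+2} + (n(n-1) + 4 n + 10) a_n = 0.
Thus a_{n+2} = (-n(n-1) - 4 n - 10) / ((n+1)(n+2)) * a_n.

Check with a_0 = 1, a_1 = 1 (apply the recurrence for n = 0, 1, 2, 3): a_0 = 1, a_1 = 1, a_2 = -5, a_3 = -7/3, a_4 = 25/3, a_5 = 49/15.

a_(n+2) = (-n(n-1) - 4 n - 10) / ((n+1)(n+2)) * a_n; check: a_0 = 1, a_1 = 1, a_2 = -5, a_3 = -7/3, a_4 = 25/3, a_5 = 49/15


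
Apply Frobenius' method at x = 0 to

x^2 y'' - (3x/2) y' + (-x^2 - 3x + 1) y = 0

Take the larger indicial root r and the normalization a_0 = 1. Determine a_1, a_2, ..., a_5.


Write in Frobenius form y'' + (p(x)/x) y' + (q(x)/x^2) y = 0:
  p(x) = -3/2,  q(x) = -x^2 - 3x + 1.
Indicial equation: r(r-1) + (-3/2) r + (1) = 0 -> roots r_1 = 2, r_2 = 1/2.
Take r = r_1 = 2. Let y(x) = x^r sum_{n>=0} a_n x^n with a_0 = 1.
Substitute y = x^r sum a_n x^n and match x^{r+n}. The recurrence is
  D(n) a_n - 3 a_{n-1} - 1 a_{n-2} = 0,  where D(n) = (r+n)(r+n-1) + (-3/2)(r+n) + (1).
  a_n = [3 a_{n-1} + 1 a_{n-2}] / D(n).
Since the indicial polynomial factors as (r - r_1)(r - r_2), D(n) = (r_1 + n - r_1)(r_1 + n - r_2) = n(n + 3/2).
Evaluating step by step (a_0 = 1):
  n = 1: D(1) = 1(1 + 3/2) = 5/2; numerator = 3(1) = 3; a_1 = (3)/(5/2) = 6/5
  n = 2: D(2) = 2(2 + 3/2) = 7; numerator = 3(6/5) + 1(1) = 23/5; a_2 = (23/5)/(7) = 23/35
  n = 3: D(3) = 3(3 + 3/2) = 27/2; numerator = 3(23/35) + 1(6/5) = 111/35; a_3 = (111/35)/(27/2) = 74/315
  n = 4: D(4) = 4(4 + 3/2) = 22; numerator = 3(74/315) + 1(23/35) = 143/105; a_4 = (143/105)/(22) = 13/210
  n = 5: D(5) = 5(5 + 3/2) = 65/2; numerator = 3(13/210) + 1(74/315) = 53/126; a_5 = (53/126)/(65/2) = 53/4095

r = 2; a_0 = 1; a_1 = 6/5; a_2 = 23/35; a_3 = 74/315; a_4 = 13/210; a_5 = 53/4095


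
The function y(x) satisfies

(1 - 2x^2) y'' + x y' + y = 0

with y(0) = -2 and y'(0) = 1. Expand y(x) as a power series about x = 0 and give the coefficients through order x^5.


Ansatz: y(x) = sum_{n>=0} a_n x^n, so y'(x) = sum_{n>=1} n a_n x^(n-1) and y''(x) = sum_{n>=2} n(n-1) a_n x^(n-2).
Substitute into P(x) y'' + Q(x) y' + R(x) y = 0 with P(x) = 1 - 2x^2, Q(x) = x, R(x) = 1, and match powers of x.
Initial conditions: a_0 = -2, a_1 = 1.
Setting the coefficient of each power of x to zero and solving order by order (substituting the coefficients already found):
  x^0: 2 a_2 + a_0 = 0  ->  2 a_2 = -a_0 = 2  ->  a_2 = 1
  x^1: 6 a_3 + 2 a_1 = 0  ->  6 a_3 = -2 a_1 = -2  ->  a_3 = -1/3
  x^2: 12 a_4 - a_2 = 0  ->  12 a_4 = a_2 = 1  ->  a_4 = 1/12
  x^3: 20 a_5 - 8 a_3 = 0  ->  20 a_5 = 8 a_3 = -8/3  ->  a_5 = -2/15
Truncated series: y(x) = -2 + x + x^2 - (1/3) x^3 + (1/12) x^4 - (2/15) x^5 + O(x^6).

a_0 = -2; a_1 = 1; a_2 = 1; a_3 = -1/3; a_4 = 1/12; a_5 = -2/15


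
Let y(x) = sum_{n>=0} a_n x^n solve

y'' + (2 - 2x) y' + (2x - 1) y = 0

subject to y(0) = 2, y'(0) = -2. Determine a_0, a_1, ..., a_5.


Ansatz: y(x) = sum_{n>=0} a_n x^n, so y'(x) = sum_{n>=1} n a_n x^(n-1) and y''(x) = sum_{n>=2} n(n-1) a_n x^(n-2).
Substitute into P(x) y'' + Q(x) y' + R(x) y = 0 with P(x) = 1, Q(x) = 2 - 2x, R(x) = 2x - 1, and match powers of x.
Initial conditions: a_0 = 2, a_1 = -2.
Setting the coefficient of each power of x to zero and solving order by order (substituting the coefficients already found):
  x^0: 2 a_2 + 2 a_1 - a_0 = 0  ->  2 a_2 = -2 a_1 + a_0 = 6  ->  a_2 = 3
  x^1: 6 a_3 + 4 a_2 - 3 a_1 + 2 a_0 = 0  ->  6 a_3 = -4 a_2 + 3 a_1 - 2 a_0 = -22  ->  a_3 = -11/3
  x^2: 12 a_4 + 6 a_3 - 5 a_2 + 2 a_1 = 0  ->  12 a_4 = -6 a_3 + 5 a_2 - 2 a_1 = 41  ->  a_4 = 41/12
  x^3: 20 a_5 + 8 a_4 - 7 a_3 + 2 a_2 = 0  ->  20 a_5 = -8 a_4 + 7 a_3 - 2 a_2 = -59  ->  a_5 = -59/20
Truncated series: y(x) = 2 - 2 x + 3 x^2 - (11/3) x^3 + (41/12) x^4 - (59/20) x^5 + O(x^6).

a_0 = 2; a_1 = -2; a_2 = 3; a_3 = -11/3; a_4 = 41/12; a_5 = -59/20
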